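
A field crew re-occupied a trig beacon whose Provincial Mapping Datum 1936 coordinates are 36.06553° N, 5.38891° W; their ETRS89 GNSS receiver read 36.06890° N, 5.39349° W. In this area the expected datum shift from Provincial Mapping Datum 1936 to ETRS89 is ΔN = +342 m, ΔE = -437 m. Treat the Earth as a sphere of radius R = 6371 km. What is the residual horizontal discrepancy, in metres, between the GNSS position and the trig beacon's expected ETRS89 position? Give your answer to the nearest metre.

41 m

Observed coordinate differences: Δφ = +0.00337°, Δλ = -0.00458°.
Converting to metres (1° lat = 111195 m, cos φ = 0.808344): observed ΔN = 374.7 m, observed ΔE = -411.7 m.
Subtracting the expected shift leaves a residual of 374.7 − (342) = 32.7 m north and -411.7 − (-437) = 25.3 m east.
Residual distance = √(32.7² + 25.3²) = 41.4 m.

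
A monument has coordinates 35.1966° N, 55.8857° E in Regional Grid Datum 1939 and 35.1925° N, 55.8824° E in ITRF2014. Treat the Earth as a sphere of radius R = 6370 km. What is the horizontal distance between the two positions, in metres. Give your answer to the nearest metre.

Δφ = 35.1925° − 35.1966° = -0.0041°; Δλ = 55.8824° − 55.8857° = -0.0033°.
1° along a meridian = πR/180 = 111177 m.
ΔN = Δφ × 111177 = -455.8 m; ΔE = Δλ × 111177 × cos(35.1966°) = -0.0033 × 111177 × 0.817179 = -299.8 m.
Distance = √(ΔE² + ΔN²) = √((-299.8)² + (-455.8)²) = 545.6 m.

546 m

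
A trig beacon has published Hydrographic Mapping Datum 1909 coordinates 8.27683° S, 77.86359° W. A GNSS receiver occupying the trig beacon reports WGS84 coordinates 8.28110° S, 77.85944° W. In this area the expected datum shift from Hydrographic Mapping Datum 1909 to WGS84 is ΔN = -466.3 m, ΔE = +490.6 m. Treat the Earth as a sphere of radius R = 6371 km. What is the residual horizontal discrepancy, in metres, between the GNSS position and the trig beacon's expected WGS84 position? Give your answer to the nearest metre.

35 m

Observed coordinate differences: Δφ = -0.00427°, Δλ = +0.00415°.
Converting to metres (1° lat = 111195 m, cos φ = 0.989584): observed ΔN = -474.8 m, observed ΔE = 456.7 m.
Subtracting the expected shift leaves a residual of -474.8 − (-466.3) = -8.5 m north and 456.7 − (490.6) = -33.9 m east.
Residual distance = √((-8.5)² + (-33.9)²) = 35.0 m.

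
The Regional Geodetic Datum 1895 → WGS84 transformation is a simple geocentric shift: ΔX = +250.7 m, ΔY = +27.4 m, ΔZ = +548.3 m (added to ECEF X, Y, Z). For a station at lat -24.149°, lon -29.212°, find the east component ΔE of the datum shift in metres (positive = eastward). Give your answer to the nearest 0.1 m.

At φ = -24.149°, λ = -29.212°: sin φ = -0.409111, cos φ = 0.912485, sin λ = -0.488042, cos λ = 0.872820.
ΔE = −sin λ·ΔX + cos λ·ΔY = −(-0.488042)·(250.7) + (0.872820)·(27.4) = 146.27 m.

ΔE = 146.3 m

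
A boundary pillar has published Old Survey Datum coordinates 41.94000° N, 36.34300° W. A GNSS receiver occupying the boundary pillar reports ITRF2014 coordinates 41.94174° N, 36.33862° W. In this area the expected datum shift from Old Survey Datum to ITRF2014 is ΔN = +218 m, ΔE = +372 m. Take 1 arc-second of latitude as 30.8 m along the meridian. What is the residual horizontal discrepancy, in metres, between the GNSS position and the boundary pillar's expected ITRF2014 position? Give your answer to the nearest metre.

Observed coordinate differences: Δφ = +0.00174°, Δλ = +0.00438°.
Converting to metres (1° lat = 110880 m, cos φ = 0.743845): observed ΔN = 192.9 m, observed ΔE = 361.3 m.
Subtracting the expected shift leaves a residual of 192.9 − (218) = -25.1 m north and 361.3 − (372) = -10.7 m east.
Residual distance = √((-25.1)² + (-10.7)²) = 27.3 m.

27 m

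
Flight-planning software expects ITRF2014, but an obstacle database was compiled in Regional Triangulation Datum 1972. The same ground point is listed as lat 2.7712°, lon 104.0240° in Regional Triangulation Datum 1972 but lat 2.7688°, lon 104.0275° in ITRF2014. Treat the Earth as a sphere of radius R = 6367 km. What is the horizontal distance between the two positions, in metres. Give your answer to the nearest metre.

471 m

Δφ = 2.7688° − 2.7712° = -0.0024°; Δλ = 104.0275° − 104.0240° = +0.0035°.
1° along a meridian = πR/180 = 111125 m.
ΔN = Δφ × 111125 = -266.7 m; ΔE = Δλ × 111125 × cos(2.7712°) = +0.0035 × 111125 × 0.998831 = 388.5 m.
Distance = √(ΔE² + ΔN²) = √(388.5² + (-266.7)²) = 471.2 m.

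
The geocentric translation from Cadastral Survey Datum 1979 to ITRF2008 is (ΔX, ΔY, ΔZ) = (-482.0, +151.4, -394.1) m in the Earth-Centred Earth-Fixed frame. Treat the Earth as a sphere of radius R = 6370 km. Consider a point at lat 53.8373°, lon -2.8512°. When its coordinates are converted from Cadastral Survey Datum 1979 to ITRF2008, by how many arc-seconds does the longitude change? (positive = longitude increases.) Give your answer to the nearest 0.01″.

sin φ = 0.807345, cos φ = 0.590080, sin λ = -0.049742, cos λ = 0.998762.
East component: ΔE = −sin λ·ΔX + cos λ·ΔY = −(-0.049742)(-482.0) + (0.998762)(151.4) = 127.24 m.
1° of latitude spans πR/180 = 111177 m; at latitude φ, 1° of longitude spans that × cos φ = 65603.6 m, so Δλ = 127.24 / 65603.6 × 3600 = 6.982″.

Δλ = 6.98″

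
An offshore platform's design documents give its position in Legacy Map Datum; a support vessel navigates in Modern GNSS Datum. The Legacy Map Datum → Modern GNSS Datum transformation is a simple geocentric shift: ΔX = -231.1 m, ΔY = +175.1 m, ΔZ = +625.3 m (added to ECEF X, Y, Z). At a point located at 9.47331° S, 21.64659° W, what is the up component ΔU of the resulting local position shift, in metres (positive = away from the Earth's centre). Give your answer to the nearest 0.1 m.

At φ = -9.47331°, λ = -21.64659°: sin φ = -0.164588, cos φ = 0.986362, sin λ = -0.368880, cos λ = 0.929477.
ΔU = cos φ cos λ·ΔX + cos φ sin λ·ΔY + sin φ·ΔZ = (0.986362)(0.929477)(-231.1) + (0.986362)(-0.368880)(175.1) + (-0.164588)(625.3) = -378.50 m.

ΔU = -378.5 m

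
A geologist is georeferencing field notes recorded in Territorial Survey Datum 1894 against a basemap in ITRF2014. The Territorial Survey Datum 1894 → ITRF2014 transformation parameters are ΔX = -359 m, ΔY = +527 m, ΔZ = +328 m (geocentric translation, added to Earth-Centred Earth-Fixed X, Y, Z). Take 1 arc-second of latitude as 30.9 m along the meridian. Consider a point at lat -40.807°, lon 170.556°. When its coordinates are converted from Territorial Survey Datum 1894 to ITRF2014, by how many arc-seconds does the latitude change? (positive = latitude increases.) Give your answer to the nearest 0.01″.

sin φ = -0.653513, cos φ = 0.756915, sin λ = 0.164084, cos λ = -0.986446.
North component: ΔN = −sin φ cos λ·ΔX − sin φ sin λ·ΔY + cos φ·ΔZ = −(-0.653513)(-0.986446)(-359) − (-0.653513)(0.164084)(527) + (0.756915)(328) = 536.21 m.
1° of latitude spans 3600 × 30.90 = 111240 m, so Δφ = 536.21 / 111240 × 3600 = 17.353″.

Δφ = 17.35″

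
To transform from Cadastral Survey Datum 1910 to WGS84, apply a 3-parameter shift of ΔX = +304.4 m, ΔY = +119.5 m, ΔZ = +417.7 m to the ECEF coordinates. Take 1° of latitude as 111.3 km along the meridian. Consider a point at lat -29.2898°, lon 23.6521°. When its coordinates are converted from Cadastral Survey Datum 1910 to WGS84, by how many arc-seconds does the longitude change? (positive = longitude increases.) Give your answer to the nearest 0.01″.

sin φ = -0.489227, cos φ = 0.872156, sin λ = 0.401182, cos λ = 0.915998.
East component: ΔE = −sin λ·ΔX + cos λ·ΔY = −(0.401182)(304.4) + (0.915998)(119.5) = -12.66 m.
1° of latitude spans 111300 m; at latitude φ, 1° of longitude spans that × cos φ = 97071.0 m, so Δλ = -12.66 / 97071.0 × 3600 = -0.469″.

Δλ = -0.47″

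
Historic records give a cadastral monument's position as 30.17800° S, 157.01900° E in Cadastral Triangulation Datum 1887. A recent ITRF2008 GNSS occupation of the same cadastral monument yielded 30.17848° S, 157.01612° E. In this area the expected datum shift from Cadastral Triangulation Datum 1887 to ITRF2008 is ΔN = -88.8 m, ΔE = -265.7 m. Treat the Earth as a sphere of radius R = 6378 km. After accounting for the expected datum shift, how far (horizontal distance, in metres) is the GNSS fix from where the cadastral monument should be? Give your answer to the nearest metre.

Observed coordinate differences: Δφ = -0.00048°, Δλ = -0.00288°.
Converting to metres (1° lat = 111317 m, cos φ = 0.864468): observed ΔN = -53.4 m, observed ΔE = -277.1 m.
Subtracting the expected shift leaves a residual of -53.4 − (-88.8) = 35.4 m north and -277.1 − (-265.7) = -11.4 m east.
Residual distance = √(35.4² + (-11.4)²) = 37.2 m.

37 m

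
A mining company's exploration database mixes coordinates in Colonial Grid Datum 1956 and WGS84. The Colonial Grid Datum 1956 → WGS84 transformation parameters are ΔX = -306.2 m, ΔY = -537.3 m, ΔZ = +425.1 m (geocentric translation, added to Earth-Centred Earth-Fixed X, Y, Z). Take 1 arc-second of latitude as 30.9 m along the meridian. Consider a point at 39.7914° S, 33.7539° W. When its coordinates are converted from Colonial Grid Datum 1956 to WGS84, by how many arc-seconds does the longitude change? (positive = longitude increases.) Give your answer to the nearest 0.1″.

Δλ = -26.0″

sin φ = -0.639994, cos φ = 0.768380, sin λ = -0.555627, cos λ = 0.831432.
East component: ΔE = −sin λ·ΔX + cos λ·ΔY = −(-0.555627)(-306.2) + (0.831432)(-537.3) = -616.86 m.
1° of latitude spans 3600 × 30.90 = 111240 m; at latitude φ, 1° of longitude spans that × cos φ = 85474.5 m, so Δλ = -616.86 / 85474.5 × 3600 = -25.981″.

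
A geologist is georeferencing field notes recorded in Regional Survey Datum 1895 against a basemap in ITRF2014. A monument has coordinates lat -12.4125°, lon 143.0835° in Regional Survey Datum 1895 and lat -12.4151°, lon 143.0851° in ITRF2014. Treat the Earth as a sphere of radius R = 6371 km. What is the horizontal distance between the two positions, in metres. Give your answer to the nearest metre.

Δφ = -12.4151° − -12.4125° = -0.0026°; Δλ = 143.0851° − 143.0835° = +0.0016°.
1° along a meridian = πR/180 = 111195 m.
ΔN = Δφ × 111195 = -289.1 m; ΔE = Δλ × 111195 × cos(-12.4125°) = +0.0016 × 111195 × 0.976625 = 173.8 m.
Distance = √(ΔE² + ΔN²) = √(173.8² + (-289.1)²) = 337.3 m.

337 m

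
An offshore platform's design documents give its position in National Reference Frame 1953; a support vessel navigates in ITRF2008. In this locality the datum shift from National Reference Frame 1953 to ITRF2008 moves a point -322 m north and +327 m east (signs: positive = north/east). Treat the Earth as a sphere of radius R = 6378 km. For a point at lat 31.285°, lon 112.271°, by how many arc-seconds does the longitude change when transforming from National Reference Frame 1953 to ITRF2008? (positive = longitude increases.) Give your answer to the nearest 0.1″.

Δλ = 12.4″

At latitude 31.285°, cos φ = 0.854595.
One radian of longitude at latitude φ spans R cos φ, so Δλ = ΔE / (R cos φ) = 327.0 / (6378000 × 0.854595) = 5.9993e-05 rad = 12.375″.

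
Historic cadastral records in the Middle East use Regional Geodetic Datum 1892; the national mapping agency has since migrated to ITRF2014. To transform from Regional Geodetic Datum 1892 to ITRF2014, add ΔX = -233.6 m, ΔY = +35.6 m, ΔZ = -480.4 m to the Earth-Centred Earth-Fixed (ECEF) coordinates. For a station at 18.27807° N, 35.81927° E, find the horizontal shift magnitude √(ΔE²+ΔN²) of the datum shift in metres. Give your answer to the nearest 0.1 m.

At φ = 18.27807°, λ = 35.81927°: sin φ = 0.313629, cos φ = 0.949546, sin λ = 0.585230, cos λ = 0.810867.
ΔE = −sin λ·ΔX + cos λ·ΔY = −(0.585230)·(-233.6) + (0.810867)·(35.6) = 165.58 m.
ΔN = −sin φ cos λ·ΔX − sin φ sin λ·ΔY + cos φ·ΔZ = −(0.313629)(0.810867)(-233.6) − (0.313629)(0.585230)(35.6) + (0.949546)(-480.4) = -403.29 m.
Horizontal magnitude = √(ΔE² + ΔN²) = √(165.58² + (-403.29)²) = 435.96 m.

436.0 m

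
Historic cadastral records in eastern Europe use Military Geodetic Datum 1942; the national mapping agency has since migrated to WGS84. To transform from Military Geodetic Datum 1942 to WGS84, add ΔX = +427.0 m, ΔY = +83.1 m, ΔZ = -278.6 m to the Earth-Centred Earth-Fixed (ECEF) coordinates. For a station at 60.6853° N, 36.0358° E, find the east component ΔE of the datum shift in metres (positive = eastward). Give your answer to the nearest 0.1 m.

At φ = 60.6853°, λ = 36.0358°: sin φ = 0.871944, cos φ = 0.489606, sin λ = 0.588291, cos λ = 0.808650.
ΔE = −sin λ·ΔX + cos λ·ΔY = −(0.588291)·(427.0) + (0.808650)·(83.1) = -184.00 m.

ΔE = -184.0 m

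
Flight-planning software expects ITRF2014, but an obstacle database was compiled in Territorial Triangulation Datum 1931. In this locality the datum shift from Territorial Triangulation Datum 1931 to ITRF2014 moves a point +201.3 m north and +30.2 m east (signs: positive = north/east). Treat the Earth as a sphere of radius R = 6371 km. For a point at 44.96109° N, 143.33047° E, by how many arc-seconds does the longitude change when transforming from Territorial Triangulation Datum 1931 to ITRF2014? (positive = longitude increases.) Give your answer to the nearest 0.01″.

At latitude 44.96109°, cos φ = 0.707587.
One radian of longitude at latitude φ spans R cos φ, so Δλ = ΔE / (R cos φ) = 30.2 / (6371000 × 0.707587) = 6.6991e-06 rad = 1.382″.

Δλ = 1.38″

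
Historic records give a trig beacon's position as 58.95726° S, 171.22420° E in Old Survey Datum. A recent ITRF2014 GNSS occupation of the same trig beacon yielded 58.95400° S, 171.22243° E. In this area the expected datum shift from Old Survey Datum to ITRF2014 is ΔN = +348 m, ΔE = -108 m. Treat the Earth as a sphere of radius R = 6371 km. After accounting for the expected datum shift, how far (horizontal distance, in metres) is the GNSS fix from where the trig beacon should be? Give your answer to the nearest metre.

Observed coordinate differences: Δφ = +0.00326°, Δλ = -0.00177°.
Converting to metres (1° lat = 111195 m, cos φ = 0.515677): observed ΔN = 362.5 m, observed ΔE = -101.5 m.
Subtracting the expected shift leaves a residual of 362.5 − (348) = 14.5 m north and -101.5 − (-108) = 6.5 m east.
Residual distance = √(14.5² + 6.5²) = 15.9 m.

16 m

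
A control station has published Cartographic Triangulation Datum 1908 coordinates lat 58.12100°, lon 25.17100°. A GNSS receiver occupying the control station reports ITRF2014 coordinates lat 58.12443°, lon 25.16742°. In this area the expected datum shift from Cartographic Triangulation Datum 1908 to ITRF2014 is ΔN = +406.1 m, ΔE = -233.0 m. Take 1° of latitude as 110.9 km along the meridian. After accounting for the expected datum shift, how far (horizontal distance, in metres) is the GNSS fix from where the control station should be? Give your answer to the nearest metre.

35 m

Observed coordinate differences: Δφ = +0.00343°, Δλ = -0.00358°.
Converting to metres (1° lat = 110900 m, cos φ = 0.528127): observed ΔN = 380.4 m, observed ΔE = -209.7 m.
Subtracting the expected shift leaves a residual of 380.4 − (406.1) = -25.7 m north and -209.7 − (-233.0) = 23.3 m east.
Residual distance = √((-25.7)² + 23.3²) = 34.7 m.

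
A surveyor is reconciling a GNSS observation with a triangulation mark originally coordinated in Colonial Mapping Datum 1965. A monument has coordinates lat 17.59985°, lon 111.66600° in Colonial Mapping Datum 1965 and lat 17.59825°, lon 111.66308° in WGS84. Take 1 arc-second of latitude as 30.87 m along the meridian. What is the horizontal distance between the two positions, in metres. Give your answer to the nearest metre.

357 m

Δφ = 17.59825° − 17.59985° = -0.00160°; Δλ = 111.66308° − 111.66600° = -0.00292°.
1° of latitude = 3600 × 30.87 = 111132 m.
ΔN = Δφ × 111132 = -177.8 m; ΔE = Δλ × 111132 × cos(17.59985°) = -0.00292 × 111132 × 0.953191 = -309.3 m.
Distance = √(ΔE² + ΔN²) = √((-309.3)² + (-177.8)²) = 356.8 m.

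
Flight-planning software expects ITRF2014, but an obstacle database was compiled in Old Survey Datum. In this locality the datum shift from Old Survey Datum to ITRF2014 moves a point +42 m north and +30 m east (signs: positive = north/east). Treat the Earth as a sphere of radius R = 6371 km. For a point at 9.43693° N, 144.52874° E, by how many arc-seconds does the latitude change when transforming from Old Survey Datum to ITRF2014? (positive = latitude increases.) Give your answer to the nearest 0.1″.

On a sphere of radius R, 1 rad of latitude = R, so Δφ = ΔN / R = 42.0 / 6371000 = 6.5924e-06 rad = 1.360″.

Δφ = 1.4″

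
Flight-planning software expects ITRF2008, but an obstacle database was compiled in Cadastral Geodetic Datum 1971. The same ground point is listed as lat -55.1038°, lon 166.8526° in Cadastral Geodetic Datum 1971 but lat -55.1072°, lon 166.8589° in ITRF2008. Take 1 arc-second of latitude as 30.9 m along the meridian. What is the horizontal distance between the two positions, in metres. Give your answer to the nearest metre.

551 m

Δφ = -55.1072° − -55.1038° = -0.0034°; Δλ = 166.8589° − 166.8526° = +0.0063°.
1° of latitude = 3600 × 30.90 = 111240 m.
ΔN = Δφ × 111240 = -378.2 m; ΔE = Δλ × 111240 × cos(-55.1038°) = +0.0063 × 111240 × 0.572091 = 400.9 m.
Distance = √(ΔE² + ΔN²) = √(400.9² + (-378.2)²) = 551.2 m.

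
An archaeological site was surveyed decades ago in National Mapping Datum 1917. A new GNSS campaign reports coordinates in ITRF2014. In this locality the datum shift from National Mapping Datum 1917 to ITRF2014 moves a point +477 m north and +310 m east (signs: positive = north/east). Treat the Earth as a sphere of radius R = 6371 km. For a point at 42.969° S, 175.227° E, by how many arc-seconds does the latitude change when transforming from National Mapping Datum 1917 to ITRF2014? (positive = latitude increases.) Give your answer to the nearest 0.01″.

On a sphere of radius R, 1 rad of latitude = R, so Δφ = ΔN / R = 477.0 / 6371000 = 7.4871e-05 rad = 15.443″.

Δφ = 15.44″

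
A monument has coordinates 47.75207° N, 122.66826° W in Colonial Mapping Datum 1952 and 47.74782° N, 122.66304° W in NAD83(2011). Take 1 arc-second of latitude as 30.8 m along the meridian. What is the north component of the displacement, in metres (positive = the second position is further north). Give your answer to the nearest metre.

ΔN = -471 m

Δφ = 47.74782° − 47.75207° = -0.00425°; Δλ = -122.66304° − -122.66826° = +0.00522°.
1° of latitude = 3600 × 30.80 = 110880 m.
ΔN = Δφ × 110880 = -471.2 m; ΔE = Δλ × 110880 × cos(47.75207°) = +0.00522 × 110880 × 0.672340 = 389.1 m.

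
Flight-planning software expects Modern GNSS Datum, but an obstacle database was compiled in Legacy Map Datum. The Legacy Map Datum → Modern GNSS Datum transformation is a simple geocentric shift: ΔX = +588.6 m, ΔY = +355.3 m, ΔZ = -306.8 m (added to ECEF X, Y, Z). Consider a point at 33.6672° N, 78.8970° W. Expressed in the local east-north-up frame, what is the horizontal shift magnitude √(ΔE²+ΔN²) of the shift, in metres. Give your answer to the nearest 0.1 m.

At φ = 33.6672°, λ = -78.8970°: sin φ = 0.554368, cos φ = 0.832272, sin λ = -0.981283, cos λ = 0.192573.
ΔE = −sin λ·ΔX + cos λ·ΔY = −(-0.981283)·(588.6) + (0.192573)·(355.3) = 646.00 m.
ΔN = −sin φ cos λ·ΔX − sin φ sin λ·ΔY + cos φ·ΔZ = −(0.554368)(0.192573)(588.6) − (0.554368)(-0.981283)(355.3) + (0.832272)(-306.8) = -124.90 m.
Horizontal magnitude = √(ΔE² + ΔN²) = √(646.00² + (-124.90)²) = 657.97 m.

658.0 m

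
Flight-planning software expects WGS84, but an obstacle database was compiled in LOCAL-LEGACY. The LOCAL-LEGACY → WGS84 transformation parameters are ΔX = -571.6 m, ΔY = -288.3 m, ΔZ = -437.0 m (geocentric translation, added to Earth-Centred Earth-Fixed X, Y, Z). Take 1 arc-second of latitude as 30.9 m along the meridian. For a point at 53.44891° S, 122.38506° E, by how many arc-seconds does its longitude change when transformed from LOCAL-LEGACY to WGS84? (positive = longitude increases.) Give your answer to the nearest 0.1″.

Δλ = 34.6″

sin φ = -0.803326, cos φ = 0.595539, sin λ = 0.844468, cos λ = -0.535607.
East component: ΔE = −sin λ·ΔX + cos λ·ΔY = −(0.844468)(-571.6) + (-0.535607)(-288.3) = 637.11 m.
1° of latitude spans 3600 × 30.90 = 111240 m; at latitude φ, 1° of longitude spans that × cos φ = 66247.8 m, so Δλ = 637.11 / 66247.8 × 3600 = 34.622″.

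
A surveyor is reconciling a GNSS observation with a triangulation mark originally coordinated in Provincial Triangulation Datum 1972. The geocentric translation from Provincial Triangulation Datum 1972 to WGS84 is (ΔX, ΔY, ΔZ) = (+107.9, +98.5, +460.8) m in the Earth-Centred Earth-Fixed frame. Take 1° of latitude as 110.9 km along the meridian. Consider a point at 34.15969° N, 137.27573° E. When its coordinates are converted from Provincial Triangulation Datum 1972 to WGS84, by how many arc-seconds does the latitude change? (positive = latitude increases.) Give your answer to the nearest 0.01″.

sin φ = 0.561501, cos φ = 0.827476, sin λ = 0.678471, cos λ = -0.734627.
North component: ΔN = −sin φ cos λ·ΔX − sin φ sin λ·ΔY + cos φ·ΔZ = −(0.561501)(-0.734627)(107.9) − (0.561501)(0.678471)(98.5) + (0.827476)(460.8) = 388.28 m.
1° of latitude spans 110900 m, so Δφ = 388.28 / 110900 × 3600 = 12.604″.

Δφ = 12.60″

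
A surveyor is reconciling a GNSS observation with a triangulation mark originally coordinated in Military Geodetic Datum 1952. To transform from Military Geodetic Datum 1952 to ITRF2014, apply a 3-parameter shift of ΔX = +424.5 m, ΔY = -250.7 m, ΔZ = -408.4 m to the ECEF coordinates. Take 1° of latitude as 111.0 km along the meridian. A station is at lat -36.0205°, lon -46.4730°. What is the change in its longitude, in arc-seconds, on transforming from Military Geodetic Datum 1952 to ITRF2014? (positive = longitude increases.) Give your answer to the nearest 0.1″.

sin φ = -0.588075, cos φ = 0.808807, sin λ = -0.725050, cos λ = 0.688696.
East component: ΔE = −sin λ·ΔX + cos λ·ΔY = −(-0.725050)(424.5) + (0.688696)(-250.7) = 135.13 m.
1° of latitude spans 111000 m; at latitude φ, 1° of longitude spans that × cos φ = 89777.5 m, so Δλ = 135.13 / 89777.5 × 3600 = 5.418″.

Δλ = 5.4″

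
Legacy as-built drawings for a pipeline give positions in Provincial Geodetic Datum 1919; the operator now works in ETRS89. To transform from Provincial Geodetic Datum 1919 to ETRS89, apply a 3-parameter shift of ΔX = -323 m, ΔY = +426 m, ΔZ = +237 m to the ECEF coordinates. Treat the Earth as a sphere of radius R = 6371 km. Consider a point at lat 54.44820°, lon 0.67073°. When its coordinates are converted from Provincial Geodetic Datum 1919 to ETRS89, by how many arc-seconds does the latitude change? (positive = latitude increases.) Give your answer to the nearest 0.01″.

sin φ = 0.813590, cos φ = 0.581439, sin λ = 0.011706, cos λ = 0.999931.
North component: ΔN = −sin φ cos λ·ΔX − sin φ sin λ·ΔY + cos φ·ΔZ = −(0.813590)(0.999931)(-323) − (0.813590)(0.011706)(426) + (0.581439)(237) = 396.52 m.
1° of latitude spans πR/180 = 111195 m, so Δφ = 396.52 / 111195 × 3600 = 12.837″.

Δφ = 12.84″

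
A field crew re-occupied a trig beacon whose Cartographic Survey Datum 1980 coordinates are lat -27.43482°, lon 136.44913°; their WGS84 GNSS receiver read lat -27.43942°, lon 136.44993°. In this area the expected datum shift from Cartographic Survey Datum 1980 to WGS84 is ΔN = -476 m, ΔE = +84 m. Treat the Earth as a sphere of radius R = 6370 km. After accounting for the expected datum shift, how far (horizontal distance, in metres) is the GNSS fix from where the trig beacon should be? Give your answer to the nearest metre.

36 m

Observed coordinate differences: Δφ = -0.00460°, Δλ = +0.00080°.
Converting to metres (1° lat = 111177 m, cos φ = 0.887536): observed ΔN = -511.4 m, observed ΔE = 78.9 m.
Subtracting the expected shift leaves a residual of -511.4 − (-476) = -35.4 m north and 78.9 − (84) = -5.1 m east.
Residual distance = √((-35.4)² + (-5.1)²) = 35.8 m.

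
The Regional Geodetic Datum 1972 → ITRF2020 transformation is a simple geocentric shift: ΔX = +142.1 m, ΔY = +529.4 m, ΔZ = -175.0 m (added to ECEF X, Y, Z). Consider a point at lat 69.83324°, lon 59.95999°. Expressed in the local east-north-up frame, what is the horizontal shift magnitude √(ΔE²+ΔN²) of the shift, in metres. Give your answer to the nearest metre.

The local east axis at (φ, λ) is (−sin λ, cos λ, 0), so ΔE = −sin(59.95999°)·142.1 + cos(59.95999°)·529.4 = 142.01 m.
The local north axis is (−sin φ cos λ, −sin φ sin λ, cos φ), giving ΔN = -66.775 − 430.193 − 60.332 = -557.30 m.
Horizontal magnitude = √(ΔE² + ΔN²) = √(142.01² + (-557.30)²) = 575.11 m.

575 m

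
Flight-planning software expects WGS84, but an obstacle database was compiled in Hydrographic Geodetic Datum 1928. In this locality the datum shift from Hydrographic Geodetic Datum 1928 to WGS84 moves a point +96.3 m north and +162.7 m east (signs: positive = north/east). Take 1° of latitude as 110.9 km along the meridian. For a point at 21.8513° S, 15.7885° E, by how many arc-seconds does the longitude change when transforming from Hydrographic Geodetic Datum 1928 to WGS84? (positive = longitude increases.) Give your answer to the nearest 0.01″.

Δλ = 5.69″

At latitude -21.8513°, cos φ = 0.928153.
1° of longitude at this latitude = 110.9 × cos φ = 102.93 km, so Δλ = 162.7 / 102932.2 = 0.0015807° = 5.690″.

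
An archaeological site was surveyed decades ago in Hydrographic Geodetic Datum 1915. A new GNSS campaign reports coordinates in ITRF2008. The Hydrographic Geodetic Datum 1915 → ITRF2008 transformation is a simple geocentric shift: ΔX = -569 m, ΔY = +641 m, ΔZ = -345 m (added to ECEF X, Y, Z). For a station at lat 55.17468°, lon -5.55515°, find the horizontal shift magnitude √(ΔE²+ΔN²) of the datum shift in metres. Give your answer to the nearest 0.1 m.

At φ = 55.17468°, λ = -5.55515°: sin φ = 0.820897, cos φ = 0.571076, sin λ = -0.096804, cos λ = 0.995303.
ΔE = −sin λ·ΔX + cos λ·ΔY = −(-0.096804)·(-569) + (0.995303)·(641) = 582.91 m.
ΔN = −sin φ cos λ·ΔX − sin φ sin λ·ΔY + cos φ·ΔZ = −(0.820897)(0.995303)(-569) − (0.820897)(-0.096804)(641) + (0.571076)(-345) = 318.81 m.
Horizontal magnitude = √(ΔE² + ΔN²) = √(582.91² + 318.81²) = 664.40 m.

664.4 m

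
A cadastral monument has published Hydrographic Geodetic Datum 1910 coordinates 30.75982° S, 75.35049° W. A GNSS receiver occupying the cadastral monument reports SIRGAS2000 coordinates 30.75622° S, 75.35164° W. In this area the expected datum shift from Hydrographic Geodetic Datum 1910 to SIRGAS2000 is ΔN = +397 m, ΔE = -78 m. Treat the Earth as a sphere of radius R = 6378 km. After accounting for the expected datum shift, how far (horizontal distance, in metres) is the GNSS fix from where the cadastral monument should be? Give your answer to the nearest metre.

Observed coordinate differences: Δφ = +0.00360°, Δλ = -0.00115°.
Converting to metres (1° lat = 111317 m, cos φ = 0.859319): observed ΔN = 400.7 m, observed ΔE = -110.0 m.
Subtracting the expected shift leaves a residual of 400.7 − (397) = 3.7 m north and -110.0 − (-78) = -32.0 m east.
Residual distance = √(3.7² + (-32.0)²) = 32.2 m.

32 m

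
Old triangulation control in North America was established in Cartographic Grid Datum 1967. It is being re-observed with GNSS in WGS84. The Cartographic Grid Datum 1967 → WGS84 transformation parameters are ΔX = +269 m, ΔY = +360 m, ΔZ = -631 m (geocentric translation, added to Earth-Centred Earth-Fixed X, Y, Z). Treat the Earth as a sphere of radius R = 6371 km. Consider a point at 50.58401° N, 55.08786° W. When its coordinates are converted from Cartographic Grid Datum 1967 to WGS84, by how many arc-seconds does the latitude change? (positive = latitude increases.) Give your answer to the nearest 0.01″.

sin φ = 0.772556, cos φ = 0.634946, sin λ = -0.820031, cos λ = 0.572320.
North component: ΔN = −sin φ cos λ·ΔX − sin φ sin λ·ΔY + cos φ·ΔZ = −(0.772556)(0.572320)(269) − (0.772556)(-0.820031)(360) + (0.634946)(-631) = -291.52 m.
1° of latitude spans πR/180 = 111195 m, so Δφ = -291.52 / 111195 × 3600 = -9.438″.

Δφ = -9.44″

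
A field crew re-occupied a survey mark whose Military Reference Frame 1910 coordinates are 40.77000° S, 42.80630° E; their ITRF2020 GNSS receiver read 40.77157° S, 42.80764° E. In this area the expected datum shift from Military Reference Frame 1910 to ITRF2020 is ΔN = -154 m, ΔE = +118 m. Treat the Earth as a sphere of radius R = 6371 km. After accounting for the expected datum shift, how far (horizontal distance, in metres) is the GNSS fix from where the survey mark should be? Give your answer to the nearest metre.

Observed coordinate differences: Δφ = -0.00157°, Δλ = +0.00134°.
Converting to metres (1° lat = 111195 m, cos φ = 0.757337): observed ΔN = -174.6 m, observed ΔE = 112.8 m.
Subtracting the expected shift leaves a residual of -174.6 − (-154) = -20.6 m north and 112.8 − (118) = -5.2 m east.
Residual distance = √((-20.6)² + (-5.2)²) = 21.2 m.

21 m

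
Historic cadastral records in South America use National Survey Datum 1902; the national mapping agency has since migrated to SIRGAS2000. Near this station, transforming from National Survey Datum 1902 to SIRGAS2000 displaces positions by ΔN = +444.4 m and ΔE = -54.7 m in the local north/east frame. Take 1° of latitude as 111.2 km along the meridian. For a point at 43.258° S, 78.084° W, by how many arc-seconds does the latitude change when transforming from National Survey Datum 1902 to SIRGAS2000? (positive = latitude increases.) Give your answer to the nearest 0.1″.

Δφ = 14.4″

1° of latitude = 111.2 km, so Δφ = 444.4 / 111200 = 0.0039964° = 14.387″.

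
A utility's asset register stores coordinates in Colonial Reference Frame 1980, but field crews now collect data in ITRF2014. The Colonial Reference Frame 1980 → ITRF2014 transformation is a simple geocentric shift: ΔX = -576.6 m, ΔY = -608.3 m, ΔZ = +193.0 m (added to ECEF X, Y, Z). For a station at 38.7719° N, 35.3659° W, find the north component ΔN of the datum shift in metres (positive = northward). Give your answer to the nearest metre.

ΔN = 224 m

The local north axis is (−sin φ cos λ, −sin φ sin λ, cos φ), giving ΔN = 294.450 − 220.481 + 150.472 = 224.44 m.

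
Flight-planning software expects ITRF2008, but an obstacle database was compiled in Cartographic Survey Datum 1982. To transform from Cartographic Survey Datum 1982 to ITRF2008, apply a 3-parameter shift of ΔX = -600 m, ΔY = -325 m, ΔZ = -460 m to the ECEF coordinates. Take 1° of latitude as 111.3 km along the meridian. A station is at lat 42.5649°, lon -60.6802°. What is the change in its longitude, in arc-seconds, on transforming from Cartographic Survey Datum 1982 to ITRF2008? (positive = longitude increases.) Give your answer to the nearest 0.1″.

sin φ = 0.676425, cos φ = 0.736512, sin λ = -0.871900, cos λ = 0.489684.
East component: ΔE = −sin λ·ΔX + cos λ·ΔY = −(-0.871900)(-600) + (0.489684)(-325) = -682.29 m.
1° of latitude spans 111300 m; at latitude φ, 1° of longitude spans that × cos φ = 81973.7 m, so Δλ = -682.29 / 81973.7 × 3600 = -29.964″.

Δλ = -30.0″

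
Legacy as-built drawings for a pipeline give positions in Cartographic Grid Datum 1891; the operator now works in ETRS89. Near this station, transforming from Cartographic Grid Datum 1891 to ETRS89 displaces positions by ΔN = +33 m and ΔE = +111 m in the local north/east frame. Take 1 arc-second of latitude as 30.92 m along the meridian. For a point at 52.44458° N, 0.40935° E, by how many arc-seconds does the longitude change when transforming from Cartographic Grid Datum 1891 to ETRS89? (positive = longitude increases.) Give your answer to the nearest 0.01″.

At latitude 52.44458°, cos φ = 0.609529.
1″ of longitude at this latitude = 30.92 × cos φ = 18.8466 m, so Δλ = 111.0 / 18.8466 = 5.890″.

Δλ = 5.89″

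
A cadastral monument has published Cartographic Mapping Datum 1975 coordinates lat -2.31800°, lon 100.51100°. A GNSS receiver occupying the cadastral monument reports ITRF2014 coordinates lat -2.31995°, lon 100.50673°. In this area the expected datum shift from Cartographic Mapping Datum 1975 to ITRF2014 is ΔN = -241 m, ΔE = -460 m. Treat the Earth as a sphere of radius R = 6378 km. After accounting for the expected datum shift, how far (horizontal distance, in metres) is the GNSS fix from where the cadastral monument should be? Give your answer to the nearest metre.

28 m

Observed coordinate differences: Δφ = -0.00195°, Δλ = -0.00427°.
Converting to metres (1° lat = 111317 m, cos φ = 0.999182): observed ΔN = -217.1 m, observed ΔE = -474.9 m.
Subtracting the expected shift leaves a residual of -217.1 − (-241) = 23.9 m north and -474.9 − (-460) = -14.9 m east.
Residual distance = √(23.9² + (-14.9)²) = 28.2 m.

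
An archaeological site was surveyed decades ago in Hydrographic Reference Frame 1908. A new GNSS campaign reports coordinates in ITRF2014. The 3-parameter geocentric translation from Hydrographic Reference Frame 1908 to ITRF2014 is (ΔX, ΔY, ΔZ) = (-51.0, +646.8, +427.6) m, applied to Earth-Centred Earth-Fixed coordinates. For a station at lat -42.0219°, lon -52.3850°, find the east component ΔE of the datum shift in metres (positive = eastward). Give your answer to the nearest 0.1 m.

The local east axis at (φ, λ) is (−sin λ, cos λ, 0), so ΔE = −sin(-52.3850°)·(-51.0) + cos(-52.3850°)·646.8 = 354.38 m.

ΔE = 354.4 m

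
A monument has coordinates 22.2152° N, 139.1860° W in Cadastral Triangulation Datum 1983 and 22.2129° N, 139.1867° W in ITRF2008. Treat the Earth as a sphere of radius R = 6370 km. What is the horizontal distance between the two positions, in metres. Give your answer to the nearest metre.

Δφ = 22.2129° − 22.2152° = -0.0023°; Δλ = -139.1867° − -139.1860° = -0.0007°.
1° along a meridian = πR/180 = 111177 m.
ΔN = Δφ × 111177 = -255.7 m; ΔE = Δλ × 111177 × cos(22.2152°) = -0.0007 × 111177 × 0.925770 = -72.0 m.
Distance = √(ΔE² + ΔN²) = √((-72.0)² + (-255.7)²) = 265.7 m.

266 m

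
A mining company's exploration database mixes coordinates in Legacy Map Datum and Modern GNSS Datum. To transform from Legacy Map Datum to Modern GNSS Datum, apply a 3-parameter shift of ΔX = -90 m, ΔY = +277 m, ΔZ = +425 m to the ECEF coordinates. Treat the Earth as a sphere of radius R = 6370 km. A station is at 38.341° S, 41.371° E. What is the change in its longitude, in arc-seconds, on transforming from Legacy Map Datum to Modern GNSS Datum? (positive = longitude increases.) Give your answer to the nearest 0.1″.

Δλ = 11.0″

sin φ = -0.620340, cos φ = 0.784333, sin λ = 0.660932, cos λ = 0.750446.
East component: ΔE = −sin λ·ΔX + cos λ·ΔY = −(0.660932)(-90) + (0.750446)(277) = 267.36 m.
1° of latitude spans πR/180 = 111177 m; at latitude φ, 1° of longitude spans that × cos φ = 87200.1 m, so Δλ = 267.36 / 87200.1 × 3600 = 11.038″.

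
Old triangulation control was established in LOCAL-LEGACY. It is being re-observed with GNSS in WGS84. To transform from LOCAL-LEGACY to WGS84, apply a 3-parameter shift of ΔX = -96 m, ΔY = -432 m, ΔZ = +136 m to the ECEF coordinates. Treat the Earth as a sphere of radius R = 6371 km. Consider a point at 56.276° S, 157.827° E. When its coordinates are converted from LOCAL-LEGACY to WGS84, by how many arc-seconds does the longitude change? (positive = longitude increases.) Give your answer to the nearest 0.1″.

Δλ = 25.4″

sin φ = -0.831722, cos φ = 0.555193, sin λ = 0.377404, cos λ = -0.926049.
East component: ΔE = −sin λ·ΔX + cos λ·ΔY = −(0.377404)(-96) + (-0.926049)(-432) = 436.28 m.
1° of latitude spans πR/180 = 111195 m; at latitude φ, 1° of longitude spans that × cos φ = 61734.6 m, so Δλ = 436.28 / 61734.6 × 3600 = 25.442″.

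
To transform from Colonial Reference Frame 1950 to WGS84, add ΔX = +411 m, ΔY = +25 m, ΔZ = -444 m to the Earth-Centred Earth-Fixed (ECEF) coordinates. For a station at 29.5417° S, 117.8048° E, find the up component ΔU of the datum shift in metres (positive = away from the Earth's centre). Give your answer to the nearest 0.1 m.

The local up (radial) axis is (cos φ cos λ, cos φ sin λ, sin φ), giving ΔU = -166.792 + 19.239 + 218.917 = 71.36 m.

ΔU = 71.4 m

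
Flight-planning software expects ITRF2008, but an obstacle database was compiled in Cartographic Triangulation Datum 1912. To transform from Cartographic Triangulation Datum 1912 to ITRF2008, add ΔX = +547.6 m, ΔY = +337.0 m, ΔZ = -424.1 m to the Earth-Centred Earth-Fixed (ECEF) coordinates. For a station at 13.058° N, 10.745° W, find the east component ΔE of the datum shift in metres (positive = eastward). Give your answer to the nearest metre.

ΔE = 433 m

The local east axis at (φ, λ) is (−sin λ, cos λ, 0), so ΔE = −sin(-10.745°)·547.6 + cos(-10.745°)·337.0 = 433.18 m.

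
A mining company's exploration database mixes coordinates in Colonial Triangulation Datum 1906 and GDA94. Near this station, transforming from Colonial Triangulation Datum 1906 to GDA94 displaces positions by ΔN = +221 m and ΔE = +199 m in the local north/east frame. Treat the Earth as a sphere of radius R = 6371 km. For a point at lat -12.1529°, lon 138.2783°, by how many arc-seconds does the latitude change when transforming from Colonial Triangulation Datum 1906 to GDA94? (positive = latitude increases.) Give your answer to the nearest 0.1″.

On a sphere of radius R, 1 rad of latitude = R, so Δφ = ΔN / R = 221.0 / 6371000 = 3.4688e-05 rad = 7.155″.

Δφ = 7.2″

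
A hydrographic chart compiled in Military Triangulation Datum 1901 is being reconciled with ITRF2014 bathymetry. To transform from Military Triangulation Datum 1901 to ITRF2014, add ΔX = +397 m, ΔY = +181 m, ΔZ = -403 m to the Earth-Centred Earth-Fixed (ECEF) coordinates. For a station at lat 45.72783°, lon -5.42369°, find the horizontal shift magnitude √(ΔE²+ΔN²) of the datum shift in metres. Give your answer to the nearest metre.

The local east axis at (φ, λ) is (−sin λ, cos λ, 0), so ΔE = −sin(-5.42369°)·397 + cos(-5.42369°)·181 = 217.71 m.
The local north axis is (−sin φ cos λ, −sin φ sin λ, cos φ), giving ΔN = -282.992 + 12.250 − 281.321 = -552.06 m.
Horizontal magnitude = √(ΔE² + ΔN²) = √(217.71² + (-552.06)²) = 593.44 m.

593 m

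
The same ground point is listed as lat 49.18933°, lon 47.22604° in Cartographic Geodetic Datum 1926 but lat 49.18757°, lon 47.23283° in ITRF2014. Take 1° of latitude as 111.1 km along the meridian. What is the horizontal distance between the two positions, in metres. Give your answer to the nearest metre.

530 m

Δφ = 49.18757° − 49.18933° = -0.00176°; Δλ = 47.23283° − 47.22604° = +0.00679°.
ΔN = Δφ × 111100 = -195.5 m; ΔE = Δλ × 111100 × cos(49.18933°) = +0.00679 × 111100 × 0.653562 = 493.0 m.
Distance = √(ΔE² + ΔN²) = √(493.0² + (-195.5)²) = 530.4 m.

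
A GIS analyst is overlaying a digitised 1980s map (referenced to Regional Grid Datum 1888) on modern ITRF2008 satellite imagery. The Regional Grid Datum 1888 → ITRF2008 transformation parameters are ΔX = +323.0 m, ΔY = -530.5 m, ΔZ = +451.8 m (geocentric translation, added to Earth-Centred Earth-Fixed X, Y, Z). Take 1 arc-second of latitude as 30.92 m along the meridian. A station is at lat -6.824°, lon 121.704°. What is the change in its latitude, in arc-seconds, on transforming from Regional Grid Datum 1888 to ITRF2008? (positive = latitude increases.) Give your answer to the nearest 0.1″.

sin φ = -0.118820, cos φ = 0.992916, sin λ = 0.850774, cos λ = -0.525531.
North component: ΔN = −sin φ cos λ·ΔX − sin φ sin λ·ΔY + cos φ·ΔZ = −(-0.118820)(-0.525531)(323.0) − (-0.118820)(0.850774)(-530.5) + (0.992916)(451.8) = 374.80 m.
1° of latitude spans 3600 × 30.92 = 111312 m, so Δφ = 374.80 / 111312 × 3600 = 12.122″.

Δφ = 12.1″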